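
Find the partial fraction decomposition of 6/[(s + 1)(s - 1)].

6/(s + 1)(s - 1) = P/(s + 1) + Q/(s - 1). P = 6/(-1 - 1) = -3, Q = 6/(1 + 1) = 3
Result: -3/(s + 1) + 3/(s - 1)


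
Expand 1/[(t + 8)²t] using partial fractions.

Cover-up at t=0: C = 1/(0 + 8)² = 1/64. Cover-up at t=-8: B = 1/(-8 - 0) = -1/8. Comparing t² coeff: A = -C = -1/64
Result: (-1/64)/(t + 8) - (1/8)/(t + 8)² + (1/64)/t


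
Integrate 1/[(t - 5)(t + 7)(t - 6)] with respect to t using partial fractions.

Cover-up: P = -1/12, Q = 1/156, R = 1/13. Decomposition: (-1/12)/(t - 5) + (1/156)/(t + 7) + (1/13)/(t - 6). Integrate each term: (-1/12) ln|(t - 5)| + (1/156) ln|(t + 7)| + (1/13) ln|(t - 6)| + C


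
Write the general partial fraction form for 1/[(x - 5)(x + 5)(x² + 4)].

Two linear + quadratic: A/(x - 5) + B/(x + 5) + (Cx + D)/(x² + 4)


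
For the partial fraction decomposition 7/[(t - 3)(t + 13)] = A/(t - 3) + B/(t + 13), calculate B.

Cover-up at t = -13: B = 7/(-13 - 3) = -7/16


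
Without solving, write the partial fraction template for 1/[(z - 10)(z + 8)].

Distinct linear factors: A/(z - 10) + B/(z + 8)


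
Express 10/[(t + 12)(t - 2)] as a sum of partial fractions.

10/(t + 12)(t - 2) = A/(t + 12) + B/(t - 2). A = 10/(-12 - 2) = -5/7, B = 10/(2 + 12) = 5/7
Result: (-5/7)/(t + 12) + (5/7)/(t - 2)


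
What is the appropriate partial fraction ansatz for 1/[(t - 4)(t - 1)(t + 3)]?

Three distinct linear factors: α/(t - 4) + β/(t - 1) + γ/(t + 3)


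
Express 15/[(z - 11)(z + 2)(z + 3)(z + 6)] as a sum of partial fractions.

Using Heaviside cover-up: (15/3094)/(z - 11) - (15/52)/(z + 2) + (5/14)/(z + 3) - (5/68)/(z + 6)


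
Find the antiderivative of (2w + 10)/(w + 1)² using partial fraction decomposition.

Decompose: A = 2, B = 2·(-1) + 10 = 8, so (2w + 10)/(w + 1)² = 2/(w + 1) + 8/(w + 1)². Integrate: ∫ A/(w + 1) dw = 2 ln|(w + 1)|; ∫ B/(w + 1)² dw = -8/(w + 1). Sum: 2 ln|(w + 1)| - 8/(w + 1) + C


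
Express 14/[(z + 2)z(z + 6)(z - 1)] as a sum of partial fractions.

Using Heaviside cover-up: (7/12)/(z + 2) - (7/6)/z - (1/12)/(z + 6) + (2/3)/(z - 1)


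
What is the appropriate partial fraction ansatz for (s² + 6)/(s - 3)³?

Repeated linear factor (power 3): A/(s - 3) + B/(s - 3)² + C/(s - 3)³


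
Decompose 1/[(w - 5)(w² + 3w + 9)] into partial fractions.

Cover-up at w = 5: α = 1/(5² + 3·5 + 9) = 1/49. Then β = -α = -1/49, γ = -α·(3 + 5) = -8/49
Result: (1/49)/(w - 5) - ((1/49)w + 8/49)/(w² + 3w + 9)


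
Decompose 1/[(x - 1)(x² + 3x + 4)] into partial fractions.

Cover-up at x = 1: P = 1/(1² + 3·1 + 4) = 1/8. Then Q = -P = -1/8, R = -P·(3 + 1) = -1/2
Result: (1/8)/(x - 1) - ((1/8)x + 1/2)/(x² + 3x + 4)


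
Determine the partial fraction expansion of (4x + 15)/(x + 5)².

(4x + 15) = α(x + 5) + β. At x = -5: β = 4·(-5) + 15 = -5. Coeff of x: α = 4
Result: 4/(x + 5) - 5/(x + 5)²


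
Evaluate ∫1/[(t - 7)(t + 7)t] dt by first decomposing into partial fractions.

Cover-up: A = 1/98, B = 1/98, C = -1/49. Decomposition: (1/98)/(t - 7) + (1/98)/(t + 7) - (1/49)/t. Integrate each term: (1/98) ln|(t - 7)| + (1/98) ln|(t + 7)| - (1/49) ln|t| + C


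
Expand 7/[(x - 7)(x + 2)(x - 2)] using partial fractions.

Using cover-up method: P = 7/45, Q = 7/36, R = -7/20
Result: (7/45)/(x - 7) + (7/36)/(x + 2) - (7/20)/(x - 2)


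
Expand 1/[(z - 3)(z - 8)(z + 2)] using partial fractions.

Using cover-up method: α = -1/25, β = 1/50, γ = 1/50
Result: (-1/25)/(z - 3) + (1/50)/(z - 8) + (1/50)/(z + 2)


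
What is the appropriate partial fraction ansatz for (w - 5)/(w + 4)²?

Repeated linear factor: α/(w + 4) + β/(w + 4)²


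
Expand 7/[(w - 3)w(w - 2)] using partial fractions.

Using cover-up method: α = 7/3, β = 7/6, γ = -7/2
Result: (7/3)/(w - 3) + (7/6)/w - (7/2)/(w - 2)


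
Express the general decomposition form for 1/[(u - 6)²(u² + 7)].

Repeated linear + quadratic: P/(u - 6) + Q/(u - 6)² + (Ru + S)/(u² + 7)


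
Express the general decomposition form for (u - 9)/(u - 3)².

Repeated linear factor: P/(u - 3) + Q/(u - 3)²


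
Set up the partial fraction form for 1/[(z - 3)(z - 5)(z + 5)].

Three distinct linear factors: P/(z - 3) + Q/(z - 5) + R/(z + 5)


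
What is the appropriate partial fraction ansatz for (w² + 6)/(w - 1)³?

Repeated linear factor (power 3): A/(w - 1) + B/(w - 1)² + C/(w - 1)³


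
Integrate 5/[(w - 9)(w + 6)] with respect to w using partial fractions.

Decompose: 5/[(w - 9)(w + 6)] = (1/3)/(w - 9) - (1/3)/(w + 6). Integrate each term: (1/3) ln|(w - 9)| - (1/3) ln|(w + 6)| + C


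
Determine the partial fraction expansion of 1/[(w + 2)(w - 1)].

1/(w + 2)(w - 1) = A/(w + 2) + B/(w - 1). A = 1/(-2 - 1) = -1/3, B = 1/(1 + 2) = 1/3
Result: (-1/3)/(w + 2) + (1/3)/(w - 1)


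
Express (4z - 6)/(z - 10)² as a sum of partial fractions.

(4z - 6) = α(z - 10) + β. At z = 10: β = 4·10 - 6 = 34. Coeff of z: α = 4
Result: 4/(z - 10) + 34/(z - 10)²


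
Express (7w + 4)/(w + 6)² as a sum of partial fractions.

(7w + 4) = α(w + 6) + β. At w = -6: β = 7·(-6) + 4 = -38. Coeff of w: α = 7
Result: 7/(w + 6) - 38/(w + 6)²


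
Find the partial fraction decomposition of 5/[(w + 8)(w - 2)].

5/(w + 8)(w - 2) = A/(w + 8) + B/(w - 2). A = 5/(-8 - 2) = -1/2, B = 5/(2 + 8) = 1/2
Result: (-1/2)/(w + 8) + (1/2)/(w - 2)


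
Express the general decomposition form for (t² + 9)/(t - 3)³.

Repeated linear factor (power 3): P/(t - 3) + Q/(t - 3)² + R/(t - 3)³


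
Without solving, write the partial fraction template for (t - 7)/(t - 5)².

Repeated linear factor: A/(t - 5) + B/(t - 5)²


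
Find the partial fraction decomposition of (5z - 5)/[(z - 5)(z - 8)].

At z=5: A = (5·5 - 5)/(5 - 8) = -20/3. At z=8: B = (5·8 - 5)/(8 - 5) = 35/3
Result: (-20/3)/(z - 5) + (35/3)/(z - 8)


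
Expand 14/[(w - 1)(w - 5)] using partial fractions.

14/(w - 1)(w - 5) = A/(w - 1) + B/(w - 5). A = 14/(1 - 5) = -7/2, B = 14/(5 - 1) = 7/2
Result: (-7/2)/(w - 1) + (7/2)/(w - 5)


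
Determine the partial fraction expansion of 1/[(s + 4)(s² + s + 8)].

Cover-up at s = -4: α = 1/((-4)² + 1·(-4) + 8) = 1/20. Then β = -α = -1/20, γ = -α·(1 - 4) = 3/20
Result: (1/20)/(s + 4) - ((1/20)s - 3/20)/(s² + s + 8)


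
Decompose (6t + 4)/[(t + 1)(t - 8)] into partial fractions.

At t=-1: α = (6·(-1) + 4)/(-1 - 8) = 2/9. At t=8: β = (6·8 + 4)/(8 + 1) = 52/9
Result: (2/9)/(t + 1) + (52/9)/(t - 8)


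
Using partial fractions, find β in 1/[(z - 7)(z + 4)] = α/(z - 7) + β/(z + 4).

Cover-up at z = -4: β = 1/(-4 - 7) = -1/11


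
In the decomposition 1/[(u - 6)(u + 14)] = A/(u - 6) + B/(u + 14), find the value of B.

Cover-up at u = -14: B = 1/(-14 - 6) = -1/20


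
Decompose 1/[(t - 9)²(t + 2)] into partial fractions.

Cover-up at t=-2: R = 1/(-2 - 9)² = 1/121. Cover-up at t=9: Q = 1/(9 + 2) = 1/11. Comparing t² coeff: P = -R = -1/121
Result: (-1/121)/(t - 9) + (1/11)/(t - 9)² + (1/121)/(t + 2)


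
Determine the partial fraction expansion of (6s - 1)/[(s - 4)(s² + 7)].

At s=4: A = (6·4 - 1)/(4² + 7) = 1. B = -A = -1, C = 6 - 4·A = 2
Result: 1/(s - 4) - (s - 2)/(s² + 7)


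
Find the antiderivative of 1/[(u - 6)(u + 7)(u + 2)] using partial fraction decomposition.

Cover-up: A = 1/104, B = 1/65, C = -1/40. Decomposition: (1/104)/(u - 6) + (1/65)/(u + 7) - (1/40)/(u + 2). Integrate each term: (1/104) ln|(u - 6)| + (1/65) ln|(u + 7)| - (1/40) ln|(u + 2)| + C


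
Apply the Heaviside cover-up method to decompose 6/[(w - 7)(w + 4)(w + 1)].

Cover (w - 7), w=7: P = 6/[(7 + 4)(7 + 1)] = 3/44. Cover (w + 4), w=-4: Q = 6/[(-4 - 7)(-4 + 1)] = 2/11. Cover (w + 1), w=-1: R = 6/[(-1 - 7)(-1 + 4)] = -1/4.
Result: (3/44)/(w - 7) + (2/11)/(w + 4) - (1/4)/(w + 1)


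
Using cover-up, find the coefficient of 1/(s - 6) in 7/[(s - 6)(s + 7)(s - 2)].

Cover (s - 6), set s=6: 7/[(6 + 7)(6 - 2)] = 7/52


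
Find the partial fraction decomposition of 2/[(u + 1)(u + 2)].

2/(u + 1)(u + 2) = α/(u + 1) + β/(u + 2). α = 2/(-1 + 2) = 2, β = 2/(-2 + 1) = -2
Result: 2/(u + 1) - 2/(u + 2)


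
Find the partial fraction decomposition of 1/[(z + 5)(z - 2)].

1/(z + 5)(z - 2) = A/(z + 5) + B/(z - 2). A = 1/(-5 - 2) = -1/7, B = 1/(2 + 5) = 1/7
Result: (-1/7)/(z + 5) + (1/7)/(z - 2)


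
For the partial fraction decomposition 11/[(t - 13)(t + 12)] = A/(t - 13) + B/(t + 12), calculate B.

Cover-up at t = -12: B = 11/(-12 - 13) = -11/25


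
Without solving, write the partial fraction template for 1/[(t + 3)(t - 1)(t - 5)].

Three distinct linear factors: α/(t + 3) + β/(t - 1) + γ/(t - 5)


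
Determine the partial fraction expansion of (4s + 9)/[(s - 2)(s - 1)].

At s=2: A = (4·2 + 9)/(2 - 1) = 17. At s=1: B = (4·1 + 9)/(1 - 2) = -13
Result: 17/(s - 2) - 13/(s - 1)


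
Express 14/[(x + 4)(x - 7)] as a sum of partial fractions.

14/(x + 4)(x - 7) = α/(x + 4) + β/(x - 7). α = 14/(-4 - 7) = -14/11, β = 14/(7 + 4) = 14/11
Result: (-14/11)/(x + 4) + (14/11)/(x - 7)


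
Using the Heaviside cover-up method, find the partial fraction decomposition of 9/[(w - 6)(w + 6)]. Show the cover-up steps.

Cover (w - 6): set w=6, get P = 9/(6 + 6) = 3/4. Cover (w + 6): set w=-6, get Q = 9/(-6 - 6) = -3/4.
Result: (3/4)/(w - 6) - (3/4)/(w + 6)


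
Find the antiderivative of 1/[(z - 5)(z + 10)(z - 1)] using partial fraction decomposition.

Cover-up: P = 1/60, Q = 1/165, R = -1/44. Decomposition: (1/60)/(z - 5) + (1/165)/(z + 10) - (1/44)/(z - 1). Integrate each term: (1/60) ln|(z - 5)| + (1/165) ln|(z + 10)| - (1/44) ln|(z - 1)| + C


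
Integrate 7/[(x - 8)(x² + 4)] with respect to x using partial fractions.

Cover-up at x=8: α = 7/(8²+4) = 7/68. Coeff matching: β = -7/68, γ = -14/17. Decomposition: (7/68)/(x - 8) - ((7/68)x + 14/17)/(x² + 4). Integrate: linear → ln, quadratic → (1/2)ln + arctan: (7/68) ln|(x - 8)| - (7/136) ln(x² + 4) - (7/17) arctan(x/2) + C


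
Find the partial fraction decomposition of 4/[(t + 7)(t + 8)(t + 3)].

Using cover-up method: α = -1, β = 4/5, γ = 1/5
Result: -1/(t + 7) + (4/5)/(t + 8) + (1/5)/(t + 3)


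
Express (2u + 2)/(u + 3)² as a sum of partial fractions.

(2u + 2) = P(u + 3) + Q. At u = -3: Q = 2·(-3) + 2 = -4. Coeff of u: P = 2
Result: 2/(u + 3) - 4/(u + 3)²


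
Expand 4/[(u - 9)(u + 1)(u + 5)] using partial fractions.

Using cover-up method: α = 1/35, β = -1/10, γ = 1/14
Result: (1/35)/(u - 9) - (1/10)/(u + 1) + (1/14)/(u + 5)


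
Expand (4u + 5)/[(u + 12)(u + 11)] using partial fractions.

At u=-12: A = (4·(-12) + 5)/(-12 + 11) = 43. At u=-11: B = (4·(-11) + 5)/(-11 + 12) = -39
Result: 43/(u + 12) - 39/(u + 11)


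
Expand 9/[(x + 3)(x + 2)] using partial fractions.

9/(x + 3)(x + 2) = A/(x + 3) + B/(x + 2). A = 9/(-3 + 2) = -9, B = 9/(-2 + 3) = 9
Result: -9/(x + 3) + 9/(x + 2)


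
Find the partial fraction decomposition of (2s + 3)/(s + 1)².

(2s + 3) = P(s + 1) + Q. At s = -1: Q = 2·(-1) + 3 = 1. Coeff of s: P = 2
Result: 2/(s + 1) + 1/(s + 1)²


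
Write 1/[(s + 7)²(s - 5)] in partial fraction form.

Cover-up at s=5: R = 1/(5 + 7)² = 1/144. Cover-up at s=-7: Q = 1/(-7 - 5) = -1/12. Comparing s² coeff: P = -R = -1/144
Result: (-1/144)/(s + 7) - (1/12)/(s + 7)² + (1/144)/(s - 5)


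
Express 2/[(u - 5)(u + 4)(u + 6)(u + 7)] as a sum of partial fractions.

Using Heaviside cover-up: (1/594)/(u - 5) - (1/27)/(u + 4) + (1/11)/(u + 6) - (1/18)/(u + 7)


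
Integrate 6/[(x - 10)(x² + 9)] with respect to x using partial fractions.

Cover-up at x=10: P = 6/(10²+9) = 6/109. Coeff matching: Q = -6/109, R = -60/109. Decomposition: (6/109)/(x - 10) - ((6/109)x + 60/109)/(x² + 9). Integrate: linear → ln, quadratic → (1/2)ln + arctan: (6/109) ln|(x - 10)| - (3/109) ln(x² + 9) - (20/109) arctan(x/3) + C


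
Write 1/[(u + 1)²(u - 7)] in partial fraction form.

Cover-up at u=7: R = 1/(7 + 1)² = 1/64. Cover-up at u=-1: Q = 1/(-1 - 7) = -1/8. Comparing u² coeff: P = -R = -1/64
Result: (-1/64)/(u + 1) - (1/8)/(u + 1)² + (1/64)/(u - 7)


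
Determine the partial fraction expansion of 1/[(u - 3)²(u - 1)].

Cover-up at u=1: γ = 1/(1 - 3)² = 1/4. Cover-up at u=3: β = 1/(3 - 1) = 1/2. Comparing u² coeff: α = -γ = -1/4
Result: (-1/4)/(u - 3) + (1/2)/(u - 3)² + (1/4)/(u - 1)


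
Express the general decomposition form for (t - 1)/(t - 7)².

Repeated linear factor: α/(t - 7) + β/(t - 7)²


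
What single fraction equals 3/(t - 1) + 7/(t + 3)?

Common denominator (t - 1)(t + 3). Numerator: 3(t + 3) + 7(t - 1) = (3t + 9) + (7t - 7) = 10t + 2
Result: (10t + 2)/[(t - 1)(t + 3)]


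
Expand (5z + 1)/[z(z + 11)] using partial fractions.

At z=0: α = (5·0 + 1)/(0 + 11) = 1/11. At z=-11: β = (5·(-11) + 1)/(-11 - 0) = 54/11
Result: (1/11)/z + (54/11)/(z + 11)


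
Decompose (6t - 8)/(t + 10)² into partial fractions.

(6t - 8) = α(t + 10) + β. At t = -10: β = 6·(-10) - 8 = -68. Coeff of t: α = 6
Result: 6/(t + 10) - 68/(t + 10)²


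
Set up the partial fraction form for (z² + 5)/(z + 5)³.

Repeated linear factor (power 3): α/(z + 5) + β/(z + 5)² + γ/(z + 5)³


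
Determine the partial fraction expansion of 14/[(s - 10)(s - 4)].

14/(s - 10)(s - 4) = P/(s - 10) + Q/(s - 4). P = 14/(10 - 4) = 7/3, Q = 14/(4 - 10) = -7/3
Result: (7/3)/(s - 10) - (7/3)/(s - 4)


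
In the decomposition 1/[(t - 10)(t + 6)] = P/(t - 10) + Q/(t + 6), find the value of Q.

Cover-up at t = -6: Q = 1/(-6 - 10) = -1/16


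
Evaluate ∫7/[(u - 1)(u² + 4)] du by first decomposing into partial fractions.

Cover-up at u=1: A = 7/(1²+4) = 7/5. Coeff matching: B = -7/5, C = -7/5. Decomposition: (7/5)/(u - 1) - ((7/5)u + 7/5)/(u² + 4). Integrate: linear → ln, quadratic → (1/2)ln + arctan: (7/5) ln|(u - 1)| - (7/10) ln(u² + 4) - (7/10) arctan(u/2) + C


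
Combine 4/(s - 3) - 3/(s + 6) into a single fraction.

Common denominator (s - 3)(s + 6). Numerator: 4(s + 6) - 3(s - 3) = (4s + 24) - (3s - 9) = s + 33
Result: (s + 33)/[(s - 3)(s + 6)]


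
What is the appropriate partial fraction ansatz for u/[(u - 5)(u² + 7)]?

Linear + irreducible quadratic: α/(u - 5) + (βu + γ)/(u² + 7)


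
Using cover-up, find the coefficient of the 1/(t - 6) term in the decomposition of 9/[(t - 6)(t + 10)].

Cover (t - 6), set t=6: 9/((t + 10) at t=6) = 9/(16) = 9/16


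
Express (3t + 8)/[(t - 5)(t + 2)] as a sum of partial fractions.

At t=5: P = (3·5 + 8)/(5 + 2) = 23/7. At t=-2: Q = (3·(-2) + 8)/(-2 - 5) = -2/7
Result: (23/7)/(t - 5) - (2/7)/(t + 2)


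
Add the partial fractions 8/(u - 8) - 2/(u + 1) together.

Common denominator (u - 8)(u + 1). Numerator: 8(u + 1) - 2(u - 8) = (8u + 8) - (2u - 16) = 6u + 24
Result: (6u + 24)/[(u - 8)(u + 1)]


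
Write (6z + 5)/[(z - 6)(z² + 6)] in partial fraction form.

At z=6: A = (6·6 + 5)/(6² + 6) = 41/42. B = -A = -41/42, C = 6 - 6·A = 1/7
Result: (41/42)/(z - 6) - ((41/42)z - 1/7)/(z² + 6)


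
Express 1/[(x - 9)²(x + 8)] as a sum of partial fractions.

Cover-up at x=-8: C = 1/(-8 - 9)² = 1/289. Cover-up at x=9: B = 1/(9 + 8) = 1/17. Comparing x² coeff: A = -C = -1/289
Result: (-1/289)/(x - 9) + (1/17)/(x - 9)² + (1/289)/(x + 8)


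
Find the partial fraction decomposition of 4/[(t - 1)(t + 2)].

4/(t - 1)(t + 2) = A/(t - 1) + B/(t + 2). A = 4/(1 + 2) = 4/3, B = 4/(-2 - 1) = -4/3
Result: (4/3)/(t - 1) - (4/3)/(t + 2)


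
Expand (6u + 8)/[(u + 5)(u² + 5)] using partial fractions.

At u=-5: A = (6·(-5) + 8)/((-5)² + 5) = -11/15. B = -A = 11/15, C = 6 - (-5)·A = 7/3
Result: (-11/15)/(u + 5) + ((11/15)u + 7/3)/(u² + 5)


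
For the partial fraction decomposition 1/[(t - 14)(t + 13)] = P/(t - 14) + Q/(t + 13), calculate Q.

Cover-up at t = -13: Q = 1/(-13 - 14) = -1/27


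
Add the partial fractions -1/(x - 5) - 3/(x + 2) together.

Common denominator (x - 5)(x + 2). Numerator: -1(x + 2) - 3(x - 5) = (-x - 2) - (3x - 15) = -4x + 13
Result: (-4x + 13)/[(x - 5)(x + 2)]


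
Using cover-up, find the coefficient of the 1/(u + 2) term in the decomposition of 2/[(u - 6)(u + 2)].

Cover (u + 2), set u=-2: 2/((u - 6) at u=-2) = 2/(-8) = -1/4


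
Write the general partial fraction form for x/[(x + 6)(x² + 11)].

Linear + irreducible quadratic: α/(x + 6) + (βx + γ)/(x² + 11)


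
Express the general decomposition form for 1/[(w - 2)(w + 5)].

Distinct linear factors: α/(w - 2) + β/(w + 5)


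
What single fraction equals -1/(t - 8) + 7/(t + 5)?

Common denominator (t - 8)(t + 5). Numerator: -1(t + 5) + 7(t - 8) = (-t - 5) + (7t - 56) = 6t - 61
Result: (6t - 61)/[(t - 8)(t + 5)]


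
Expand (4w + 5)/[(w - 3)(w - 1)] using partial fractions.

At w=3: α = (4·3 + 5)/(3 - 1) = 17/2. At w=1: β = (4·1 + 5)/(1 - 3) = -9/2
Result: (17/2)/(w - 3) - (9/2)/(w - 1)


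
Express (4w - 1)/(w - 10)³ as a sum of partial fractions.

(4w - 1) = α(w - 10)² + β(w - 10) + γ. At w = 10: γ = 4·10 - 1 = 39. Coefficients: α = 0, β = 4
Result: 4/(w - 10)² + 39/(w - 10)³


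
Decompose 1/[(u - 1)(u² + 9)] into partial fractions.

Cover-up at u = 1: A = 1/(1² + 9) = 1/10. Then B = -A = -1/10, C = -A·(0 + 1) = -1/10
Result: (1/10)/(u - 1) - ((1/10)u + 1/10)/(u² + 9)


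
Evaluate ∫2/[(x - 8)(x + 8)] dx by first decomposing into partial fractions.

Decompose: 2/[(x - 8)(x + 8)] = (1/8)/(x - 8) - (1/8)/(x + 8). Integrate each term: (1/8) ln|(x - 8)| - (1/8) ln|(x + 8)| + C


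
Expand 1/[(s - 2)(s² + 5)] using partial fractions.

Cover-up at s = 2: P = 1/(2² + 5) = 1/9. Then Q = -P = -1/9, R = -P·(0 + 2) = -2/9
Result: (1/9)/(s - 2) - ((1/9)s + 2/9)/(s² + 5)


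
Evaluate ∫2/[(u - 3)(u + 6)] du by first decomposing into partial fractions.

Decompose: 2/[(u - 3)(u + 6)] = (2/9)/(u - 3) - (2/9)/(u + 6). Integrate each term: (2/9) ln|(u - 3)| - (2/9) ln|(u + 6)| + C


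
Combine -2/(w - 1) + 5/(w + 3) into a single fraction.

Common denominator (w - 1)(w + 3). Numerator: -2(w + 3) + 5(w - 1) = (-2w - 6) + (5w - 5) = 3w - 11
Result: (3w - 11)/[(w - 1)(w + 3)]


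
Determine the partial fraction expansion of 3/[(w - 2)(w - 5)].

3/(w - 2)(w - 5) = P/(w - 2) + Q/(w - 5). P = 3/(2 - 5) = -1, Q = 3/(5 - 2) = 1
Result: -1/(w - 2) + 1/(w - 5)


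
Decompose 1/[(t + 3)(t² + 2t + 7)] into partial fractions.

Cover-up at t = -3: α = 1/((-3)² + 2·(-3) + 7) = 1/10. Then β = -α = -1/10, γ = -α·(2 - 3) = 1/10
Result: (1/10)/(t + 3) - ((1/10)t - 1/10)/(t² + 2t + 7)


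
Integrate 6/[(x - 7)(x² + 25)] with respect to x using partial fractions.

Cover-up at x=7: A = 6/(7²+25) = 3/37. Coeff matching: B = -3/37, C = -21/37. Decomposition: (3/37)/(x - 7) - ((3/37)x + 21/37)/(x² + 25). Integrate: linear → ln, quadratic → (1/2)ln + arctan: (3/37) ln|(x - 7)| - (3/74) ln(x² + 25) - (21/185) arctan(x/5) + C


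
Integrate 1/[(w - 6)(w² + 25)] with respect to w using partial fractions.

Cover-up at w=6: α = 1/(6²+25) = 1/61. Coeff matching: β = -1/61, γ = -6/61. Decomposition: (1/61)/(w - 6) - ((1/61)w + 6/61)/(w² + 25). Integrate: linear → ln, quadratic → (1/2)ln + arctan: (1/61) ln|(w - 6)| - (1/122) ln(w² + 25) - (6/305) arctan(w/5) + C


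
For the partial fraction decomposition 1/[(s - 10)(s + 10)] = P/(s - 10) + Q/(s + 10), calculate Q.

Cover-up at s = -10: Q = 1/(-10 - 10) = -1/20


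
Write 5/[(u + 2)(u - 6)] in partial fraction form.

5/(u + 2)(u - 6) = A/(u + 2) + B/(u - 6). A = 5/(-2 - 6) = -5/8, B = 5/(6 + 2) = 5/8
Result: (-5/8)/(u + 2) + (5/8)/(u - 6)


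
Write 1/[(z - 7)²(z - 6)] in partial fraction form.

Cover-up at z=6: γ = 1/(6 - 7)² = 1. Cover-up at z=7: β = 1/(7 - 6) = 1. Comparing z² coeff: α = -γ = -1
Result: -1/(z - 7) + 1/(z - 7)² + 1/(z - 6)


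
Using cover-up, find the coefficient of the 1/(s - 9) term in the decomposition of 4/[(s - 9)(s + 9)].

Cover (s - 9), set s=9: 4/((s + 9) at s=9) = 4/(18) = 2/9


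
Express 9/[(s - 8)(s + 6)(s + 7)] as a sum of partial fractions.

Using cover-up method: α = 3/70, β = -9/14, γ = 3/5
Result: (3/70)/(s - 8) - (9/14)/(s + 6) + (3/5)/(s + 7)


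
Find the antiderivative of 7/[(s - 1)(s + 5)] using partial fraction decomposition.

Decompose: 7/[(s - 1)(s + 5)] = (7/6)/(s - 1) - (7/6)/(s + 5). Integrate each term: (7/6) ln|(s - 1)| - (7/6) ln|(s + 5)| + C


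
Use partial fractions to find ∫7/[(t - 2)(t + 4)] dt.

Decompose: 7/[(t - 2)(t + 4)] = (7/6)/(t - 2) - (7/6)/(t + 4). Integrate each term: (7/6) ln|(t - 2)| - (7/6) ln|(t + 4)| + C


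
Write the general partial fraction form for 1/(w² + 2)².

Repeated quadratic factor: (αw + β)/(w² + 2) + (γw + δ)/(w² + 2)²


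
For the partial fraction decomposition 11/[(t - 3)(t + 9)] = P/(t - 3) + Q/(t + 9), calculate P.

Cover-up at t = 3: P = 11/(3 + 9) = 11/12


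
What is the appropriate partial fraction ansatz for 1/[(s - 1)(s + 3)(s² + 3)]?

Two linear + quadratic: A/(s - 1) + B/(s + 3) + (Cs + D)/(s² + 3)


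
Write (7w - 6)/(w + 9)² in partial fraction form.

(7w - 6) = A(w + 9) + B. At w = -9: B = 7·(-9) - 6 = -69. Coeff of w: A = 7
Result: 7/(w + 9) - 69/(w + 9)²


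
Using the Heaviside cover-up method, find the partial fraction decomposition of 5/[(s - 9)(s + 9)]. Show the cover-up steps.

Cover (s - 9): set s=9, get α = 5/(9 + 9) = 5/18. Cover (s + 9): set s=-9, get β = 5/(-9 - 9) = -5/18.
Result: (5/18)/(s - 9) - (5/18)/(s + 9)


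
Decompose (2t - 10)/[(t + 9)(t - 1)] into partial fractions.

At t=-9: A = (2·(-9) - 10)/(-9 - 1) = 14/5. At t=1: B = (2·1 - 10)/(1 + 9) = -4/5
Result: (14/5)/(t + 9) - (4/5)/(t - 1)


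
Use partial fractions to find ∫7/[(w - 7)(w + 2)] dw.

Decompose: 7/[(w - 7)(w + 2)] = (7/9)/(w - 7) - (7/9)/(w + 2). Integrate each term: (7/9) ln|(w - 7)| - (7/9) ln|(w + 2)| + C


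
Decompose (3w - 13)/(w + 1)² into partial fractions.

(3w - 13) = P(w + 1) + Q. At w = -1: Q = 3·(-1) - 13 = -16. Coeff of w: P = 3
Result: 3/(w + 1) - 16/(w + 1)²


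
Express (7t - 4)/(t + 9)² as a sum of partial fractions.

(7t - 4) = P(t + 9) + Q. At t = -9: Q = 7·(-9) - 4 = -67. Coeff of t: P = 7
Result: 7/(t + 9) - 67/(t + 9)²


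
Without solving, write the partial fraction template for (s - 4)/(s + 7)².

Repeated linear factor: α/(s + 7) + β/(s + 7)²


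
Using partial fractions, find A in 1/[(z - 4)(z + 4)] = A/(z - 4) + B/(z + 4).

Cover-up at z = 4: A = 1/(4 + 4) = 1/8


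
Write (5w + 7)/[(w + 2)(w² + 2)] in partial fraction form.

At w=-2: A = (5·(-2) + 7)/((-2)² + 2) = -1/2. B = -A = 1/2, C = 5 - (-2)·A = 4
Result: (-1/2)/(w + 2) + ((1/2)w + 4)/(w² + 2)


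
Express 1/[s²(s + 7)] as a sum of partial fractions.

Cover-up at s=-7: γ = 1/(-7 - 0)² = 1/49. Cover-up at s=0: β = 1/(0 + 7) = 1/7. Comparing s² coeff: α = -γ = -1/49
Result: (-1/49)/s + (1/7)/s² + (1/49)/(s + 7)


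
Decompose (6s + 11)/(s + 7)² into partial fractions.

(6s + 11) = α(s + 7) + β. At s = -7: β = 6·(-7) + 11 = -31. Coeff of s: α = 6
Result: 6/(s + 7) - 31/(s + 7)²


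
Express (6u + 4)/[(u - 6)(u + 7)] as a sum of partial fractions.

At u=6: A = (6·6 + 4)/(6 + 7) = 40/13. At u=-7: B = (6·(-7) + 4)/(-7 - 6) = 38/13
Result: (40/13)/(u - 6) + (38/13)/(u + 7)


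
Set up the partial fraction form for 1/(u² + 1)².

Repeated quadratic factor: (αu + β)/(u² + 1) + (γu + δ)/(u² + 1)²


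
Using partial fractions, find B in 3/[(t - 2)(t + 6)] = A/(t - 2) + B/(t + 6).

Cover-up at t = -6: B = 3/(-6 - 2) = -3/8


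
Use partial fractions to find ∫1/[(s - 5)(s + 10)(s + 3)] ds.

Cover-up: P = 1/120, Q = 1/105, R = -1/56. Decomposition: (1/120)/(s - 5) + (1/105)/(s + 10) - (1/56)/(s + 3). Integrate each term: (1/120) ln|(s - 5)| + (1/105) ln|(s + 10)| - (1/56) ln|(s + 3)| + C


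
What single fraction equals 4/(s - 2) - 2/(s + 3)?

Common denominator (s - 2)(s + 3). Numerator: 4(s + 3) - 2(s - 2) = (4s + 12) - (2s - 4) = 2s + 16
Result: (2s + 16)/[(s - 2)(s + 3)]


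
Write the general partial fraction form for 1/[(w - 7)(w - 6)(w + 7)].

Three distinct linear factors: A/(w - 7) + B/(w - 6) + C/(w + 7)


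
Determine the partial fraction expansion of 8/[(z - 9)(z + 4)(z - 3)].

Using cover-up method: P = 4/39, Q = 8/91, R = -4/21
Result: (4/39)/(z - 9) + (8/91)/(z + 4) - (4/21)/(z - 3)


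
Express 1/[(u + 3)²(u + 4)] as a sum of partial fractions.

Cover-up at u=-4: γ = 1/(-4 + 3)² = 1. Cover-up at u=-3: β = 1/(-3 + 4) = 1. Comparing u² coeff: α = -γ = -1
Result: -1/(u + 3) + 1/(u + 3)² + 1/(u + 4)


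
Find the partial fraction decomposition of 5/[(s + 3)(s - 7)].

5/(s + 3)(s - 7) = α/(s + 3) + β/(s - 7). α = 5/(-3 - 7) = -1/2, β = 5/(7 + 3) = 1/2
Result: (-1/2)/(s + 3) + (1/2)/(s - 7)


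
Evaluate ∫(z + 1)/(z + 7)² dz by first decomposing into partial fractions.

Decompose: A = 1, B = 1·(-7) + 1 = -6, so (z + 1)/(z + 7)² = 1/(z + 7) - 6/(z + 7)². Integrate: ∫ A/(z + 7) dz = ln|(z + 7)|; ∫ B/(z + 7)² dz = 6/(z + 7). Sum: ln|(z + 7)| + 6/(z + 7) + C


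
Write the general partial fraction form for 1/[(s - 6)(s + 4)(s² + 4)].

Two linear + quadratic: P/(s - 6) + Q/(s + 4) + (Rs + S)/(s² + 4)


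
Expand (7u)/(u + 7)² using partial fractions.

(7u) = α(u + 7) + β. At u = -7: β = 7·(-7) + 0 = -49. Coeff of u: α = 7
Result: 7/(u + 7) - 49/(u + 7)²


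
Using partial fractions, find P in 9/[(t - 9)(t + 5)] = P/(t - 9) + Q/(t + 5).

Cover-up at t = 9: P = 9/(9 + 5) = 9/14


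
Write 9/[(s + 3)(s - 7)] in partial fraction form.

9/(s + 3)(s - 7) = α/(s + 3) + β/(s - 7). α = 9/(-3 - 7) = -9/10, β = 9/(7 + 3) = 9/10
Result: (-9/10)/(s + 3) + (9/10)/(s - 7)


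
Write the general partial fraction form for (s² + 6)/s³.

Repeated linear factor (power 3): α/s + β/s² + γ/s³


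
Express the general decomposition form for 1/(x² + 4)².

Repeated quadratic factor: (Ax + B)/(x² + 4) + (Cx + D)/(x² + 4)²


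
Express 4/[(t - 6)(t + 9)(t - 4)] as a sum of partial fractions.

Using cover-up method: A = 2/15, B = 4/195, C = -2/13
Result: (2/15)/(t - 6) + (4/195)/(t + 9) - (2/13)/(t - 4)


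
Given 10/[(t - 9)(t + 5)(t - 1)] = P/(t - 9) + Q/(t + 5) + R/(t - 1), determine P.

Cover-up at t = 9: P = 10/[(9 + 5)(9 - 1)] = 10/[(14)(8)] = 10/112 = 5/56


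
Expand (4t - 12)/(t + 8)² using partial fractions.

(4t - 12) = α(t + 8) + β. At t = -8: β = 4·(-8) - 12 = -44. Coeff of t: α = 4
Result: 4/(t + 8) - 44/(t + 8)²


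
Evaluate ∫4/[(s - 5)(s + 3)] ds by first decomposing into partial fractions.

Decompose: 4/[(s - 5)(s + 3)] = (1/2)/(s - 5) - (1/2)/(s + 3). Integrate each term: (1/2) ln|(s - 5)| - (1/2) ln|(s + 3)| + C


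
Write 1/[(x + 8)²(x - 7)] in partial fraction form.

Cover-up at x=7: R = 1/(7 + 8)² = 1/225. Cover-up at x=-8: Q = 1/(-8 - 7) = -1/15. Comparing x² coeff: P = -R = -1/225
Result: (-1/225)/(x + 8) - (1/15)/(x + 8)² + (1/225)/(x - 7)


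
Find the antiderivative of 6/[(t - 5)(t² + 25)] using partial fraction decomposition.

Cover-up at t=5: α = 6/(5²+25) = 3/25. Coeff matching: β = -3/25, γ = -3/5. Decomposition: (3/25)/(t - 5) - ((3/25)t + 3/5)/(t² + 25). Integrate: linear → ln, quadratic → (1/2)ln + arctan: (3/25) ln|(t - 5)| - (3/50) ln(t² + 25) - (3/25) arctan(t/5) + C


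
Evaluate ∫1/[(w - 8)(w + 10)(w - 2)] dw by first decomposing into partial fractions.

Cover-up: A = 1/108, B = 1/216, C = -1/72. Decomposition: (1/108)/(w - 8) + (1/216)/(w + 10) - (1/72)/(w - 2). Integrate each term: (1/108) ln|(w - 8)| + (1/216) ln|(w + 10)| - (1/72) ln|(w - 2)| + C


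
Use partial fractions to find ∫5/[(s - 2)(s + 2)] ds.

Decompose: 5/[(s - 2)(s + 2)] = (5/4)/(s - 2) - (5/4)/(s + 2). Integrate each term: (5/4) ln|(s - 2)| - (5/4) ln|(s + 2)| + C


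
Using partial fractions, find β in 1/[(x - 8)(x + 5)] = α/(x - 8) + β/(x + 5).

Cover-up at x = -5: β = 1/(-5 - 8) = -1/13


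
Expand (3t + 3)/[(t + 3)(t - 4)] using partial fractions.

At t=-3: α = (3·(-3) + 3)/(-3 - 4) = 6/7. At t=4: β = (3·4 + 3)/(4 + 3) = 15/7
Result: (6/7)/(t + 3) + (15/7)/(t - 4)


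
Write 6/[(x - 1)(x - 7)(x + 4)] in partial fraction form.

Using cover-up method: A = -1/5, B = 1/11, C = 6/55
Result: (-1/5)/(x - 1) + (1/11)/(x - 7) + (6/55)/(x + 4)


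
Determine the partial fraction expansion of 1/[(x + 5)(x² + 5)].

Cover-up at x = -5: P = 1/((-5)² + 5) = 1/30. Then Q = -P = -1/30, R = -P·(0 - 5) = 1/6
Result: (1/30)/(x + 5) - ((1/30)x - 1/6)/(x² + 5)


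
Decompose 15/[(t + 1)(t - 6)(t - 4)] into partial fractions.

Using cover-up method: A = 3/7, B = 15/14, C = -3/2
Result: (3/7)/(t + 1) + (15/14)/(t - 6) - (3/2)/(t - 4)


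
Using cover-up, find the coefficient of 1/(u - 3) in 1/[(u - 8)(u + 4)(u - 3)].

Cover (u - 3), set u=3: 1/[(3 - 8)(3 + 4)] = -1/35


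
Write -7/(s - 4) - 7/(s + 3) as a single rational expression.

Common denominator (s - 4)(s + 3). Numerator: -7(s + 3) - 7(s - 4) = (-7s - 21) - (7s - 28) = -14s + 7
Result: (-14s + 7)/[(s - 4)(s + 3)]


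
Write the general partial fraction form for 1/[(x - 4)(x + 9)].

Distinct linear factors: P/(x - 4) + Q/(x + 9)


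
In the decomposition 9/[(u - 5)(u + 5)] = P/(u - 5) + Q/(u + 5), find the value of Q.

Cover-up at u = -5: Q = 9/(-5 - 5) = -9/10


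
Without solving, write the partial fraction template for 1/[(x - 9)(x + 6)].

Distinct linear factors: P/(x - 9) + Q/(x + 6)


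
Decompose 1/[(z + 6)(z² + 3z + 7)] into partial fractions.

Cover-up at z = -6: α = 1/((-6)² + 3·(-6) + 7) = 1/25. Then β = -α = -1/25, γ = -α·(3 - 6) = 3/25
Result: (1/25)/(z + 6) - ((1/25)z - 3/25)/(z² + 3z + 7)


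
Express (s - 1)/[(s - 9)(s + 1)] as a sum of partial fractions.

At s=9: α = (1·9 - 1)/(9 + 1) = 4/5. At s=-1: β = (1·(-1) - 1)/(-1 - 9) = 1/5
Result: (4/5)/(s - 9) + (1/5)/(s + 1)


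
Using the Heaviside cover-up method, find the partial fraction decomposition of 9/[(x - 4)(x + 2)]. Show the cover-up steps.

Cover (x - 4): set x=4, get α = 9/(4 + 2) = 3/2. Cover (x + 2): set x=-2, get β = 9/(-2 - 4) = -3/2.
Result: (3/2)/(x - 4) - (3/2)/(x + 2)


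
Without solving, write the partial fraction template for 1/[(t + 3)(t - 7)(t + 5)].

Three distinct linear factors: A/(t + 3) + B/(t - 7) + C/(t + 5)


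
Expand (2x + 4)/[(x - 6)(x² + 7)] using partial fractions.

At x=6: α = (2·6 + 4)/(6² + 7) = 16/43. β = -α = -16/43, γ = 2 - 6·α = -10/43
Result: (16/43)/(x - 6) - ((16/43)x + 10/43)/(x² + 7)


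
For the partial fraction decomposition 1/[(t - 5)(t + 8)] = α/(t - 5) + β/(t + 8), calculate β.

Cover-up at t = -8: β = 1/(-8 - 5) = -1/13


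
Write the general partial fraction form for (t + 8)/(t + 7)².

Repeated linear factor: A/(t + 7) + B/(t + 7)²


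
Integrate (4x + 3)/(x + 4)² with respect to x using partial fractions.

Decompose: P = 4, Q = 4·(-4) + 3 = -13, so (4x + 3)/(x + 4)² = 4/(x + 4) - 13/(x + 4)². Integrate: ∫ P/(x + 4) dx = 4 ln|(x + 4)|; ∫ Q/(x + 4)² dx = 13/(x + 4). Sum: 4 ln|(x + 4)| + 13/(x + 4) + C


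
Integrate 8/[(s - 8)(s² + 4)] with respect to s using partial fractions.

Cover-up at s=8: P = 8/(8²+4) = 2/17. Coeff matching: Q = -2/17, R = -16/17. Decomposition: (2/17)/(s - 8) - ((2/17)s + 16/17)/(s² + 4). Integrate: linear → ln, quadratic → (1/2)ln + arctan: (2/17) ln|(s - 8)| - (1/17) ln(s² + 4) - (8/17) arctan(s/2) + C


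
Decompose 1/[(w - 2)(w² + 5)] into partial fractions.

Cover-up at w = 2: P = 1/(2² + 5) = 1/9. Then Q = -P = -1/9, R = -P·(0 + 2) = -2/9
Result: (1/9)/(w - 2) - ((1/9)w + 2/9)/(w² + 5)


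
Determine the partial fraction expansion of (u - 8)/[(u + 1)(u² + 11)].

At u=-1: P = (1·(-1) - 8)/((-1)² + 11) = -3/4. Q = -P = 3/4, R = 1 - (-1)·P = 1/4
Result: (-3/4)/(u + 1) + ((3/4)u + 1/4)/(u² + 11)


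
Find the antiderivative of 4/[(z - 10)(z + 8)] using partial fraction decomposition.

Decompose: 4/[(z - 10)(z + 8)] = (2/9)/(z - 10) - (2/9)/(z + 8). Integrate each term: (2/9) ln|(z - 10)| - (2/9) ln|(z + 8)| + C


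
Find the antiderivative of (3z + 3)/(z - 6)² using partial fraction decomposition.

Decompose: A = 3, B = 3·6 + 3 = 21, so (3z + 3)/(z - 6)² = 3/(z - 6) + 21/(z - 6)². Integrate: ∫ A/(z - 6) dz = 3 ln|(z - 6)|; ∫ B/(z - 6)² dz = -21/(z - 6). Sum: 3 ln|(z - 6)| - 21/(z - 6) + C


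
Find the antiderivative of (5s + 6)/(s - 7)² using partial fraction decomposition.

Decompose: α = 5, β = 5·7 + 6 = 41, so (5s + 6)/(s - 7)² = 5/(s - 7) + 41/(s - 7)². Integrate: ∫ α/(s - 7) ds = 5 ln|(s - 7)|; ∫ β/(s - 7)² ds = -41/(s - 7). Sum: 5 ln|(s - 7)| - 41/(s - 7) + C


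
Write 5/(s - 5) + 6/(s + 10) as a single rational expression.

Common denominator (s - 5)(s + 10). Numerator: 5(s + 10) + 6(s - 5) = (5s + 50) + (6s - 30) = 11s + 20
Result: (11s + 20)/[(s - 5)(s + 10)]


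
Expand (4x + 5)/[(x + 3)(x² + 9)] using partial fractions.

At x=-3: α = (4·(-3) + 5)/((-3)² + 9) = -7/18. β = -α = 7/18, γ = 4 - (-3)·α = 17/6
Result: (-7/18)/(x + 3) + ((7/18)x + 17/6)/(x² + 9)


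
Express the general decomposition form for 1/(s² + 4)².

Repeated quadratic factor: (αs + β)/(s² + 4) + (γs + δ)/(s² + 4)²


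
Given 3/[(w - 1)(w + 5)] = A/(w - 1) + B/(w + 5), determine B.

Cover-up at w = -5: B = 3/(-5 - 1) = -3/6 = -1/2


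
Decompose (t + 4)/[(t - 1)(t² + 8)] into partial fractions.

At t=1: P = (1·1 + 4)/(1² + 8) = 5/9. Q = -P = -5/9, R = 1 - 1·P = 4/9
Result: (5/9)/(t - 1) - ((5/9)t - 4/9)/(t² + 8)


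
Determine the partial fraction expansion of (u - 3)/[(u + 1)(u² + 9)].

At u=-1: α = (1·(-1) - 3)/((-1)² + 9) = -2/5. β = -α = 2/5, γ = 1 - (-1)·α = 3/5
Result: (-2/5)/(u + 1) + ((2/5)u + 3/5)/(u² + 9)


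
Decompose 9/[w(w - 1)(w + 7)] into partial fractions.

Using cover-up method: α = -9/7, β = 9/8, γ = 9/56
Result: (-9/7)/w + (9/8)/(w - 1) + (9/56)/(w + 7)


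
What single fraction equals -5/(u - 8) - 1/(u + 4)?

Common denominator (u - 8)(u + 4). Numerator: -5(u + 4) - 1(u - 8) = (-5u - 20) - (u - 8) = -6u - 12
Result: (-6u - 12)/[(u - 8)(u + 4)]


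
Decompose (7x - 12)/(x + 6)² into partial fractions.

(7x - 12) = A(x + 6) + B. At x = -6: B = 7·(-6) - 12 = -54. Coeff of x: A = 7
Result: 7/(x + 6) - 54/(x + 6)²


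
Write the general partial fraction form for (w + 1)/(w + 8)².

Repeated linear factor: A/(w + 8) + B/(w + 8)²


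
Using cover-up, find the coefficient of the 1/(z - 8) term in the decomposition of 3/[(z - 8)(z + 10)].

Cover (z - 8), set z=8: 3/((z + 10) at z=8) = 3/(18) = 1/6


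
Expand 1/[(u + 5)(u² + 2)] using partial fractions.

Cover-up at u = -5: P = 1/((-5)² + 2) = 1/27. Then Q = -P = -1/27, R = -P·(0 - 5) = 5/27
Result: (1/27)/(u + 5) - ((1/27)u - 5/27)/(u² + 2)


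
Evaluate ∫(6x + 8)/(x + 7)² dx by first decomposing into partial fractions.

Decompose: α = 6, β = 6·(-7) + 8 = -34, so (6x + 8)/(x + 7)² = 6/(x + 7) - 34/(x + 7)². Integrate: ∫ α/(x + 7) dx = 6 ln|(x + 7)|; ∫ β/(x + 7)² dx = 34/(x + 7). Sum: 6 ln|(x + 7)| + 34/(x + 7) + C


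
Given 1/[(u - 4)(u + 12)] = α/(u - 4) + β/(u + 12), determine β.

Cover-up at u = -12: β = 1/(-12 - 4) = -1/16


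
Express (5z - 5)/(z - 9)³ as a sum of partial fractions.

(5z - 5) = α(z - 9)² + β(z - 9) + γ. At z = 9: γ = 5·9 - 5 = 40. Coefficients: α = 0, β = 5
Result: 5/(z - 9)² + 40/(z - 9)³


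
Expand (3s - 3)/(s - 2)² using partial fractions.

(3s - 3) = α(s - 2) + β. At s = 2: β = 3·2 - 3 = 3. Coeff of s: α = 3
Result: 3/(s - 2) + 3/(s - 2)²


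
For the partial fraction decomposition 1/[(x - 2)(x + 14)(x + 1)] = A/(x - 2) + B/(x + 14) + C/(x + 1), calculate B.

Cover-up at x = -14: B = 1/[(-14 - 2)(-14 + 1)] = 1/[(-16)(-13)] = 1/208


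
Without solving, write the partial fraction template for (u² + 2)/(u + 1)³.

Repeated linear factor (power 3): α/(u + 1) + β/(u + 1)² + γ/(u + 1)³


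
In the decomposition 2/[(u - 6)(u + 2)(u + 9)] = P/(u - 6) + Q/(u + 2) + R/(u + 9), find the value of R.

Cover-up at u = -9: R = 2/[(-9 - 6)(-9 + 2)] = 2/[(-15)(-7)] = 2/105


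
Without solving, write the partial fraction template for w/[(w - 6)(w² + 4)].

Linear + irreducible quadratic: α/(w - 6) + (βw + γ)/(w² + 4)


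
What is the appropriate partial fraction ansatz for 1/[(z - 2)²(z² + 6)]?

Repeated linear + quadratic: α/(z - 2) + β/(z - 2)² + (γz + δ)/(z² + 6)


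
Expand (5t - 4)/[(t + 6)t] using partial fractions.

At t=-6: A = (5·(-6) - 4)/(-6 - 0) = 17/3. At t=0: B = (5·0 - 4)/(0 + 6) = -2/3
Result: (17/3)/(t + 6) - (2/3)/t


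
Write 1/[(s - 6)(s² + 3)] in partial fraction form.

Cover-up at s = 6: A = 1/(6² + 3) = 1/39. Then B = -A = -1/39, C = -A·(0 + 6) = -2/13
Result: (1/39)/(s - 6) - ((1/39)s + 2/13)/(s² + 3)


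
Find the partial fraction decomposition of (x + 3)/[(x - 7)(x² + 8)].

At x=7: P = (1·7 + 3)/(7² + 8) = 10/57. Q = -P = -10/57, R = 1 - 7·P = -13/57
Result: (10/57)/(x - 7) - ((10/57)x + 13/57)/(x² + 8)


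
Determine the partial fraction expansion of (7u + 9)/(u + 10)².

(7u + 9) = P(u + 10) + Q. At u = -10: Q = 7·(-10) + 9 = -61. Coeff of u: P = 7
Result: 7/(u + 10) - 61/(u + 10)²


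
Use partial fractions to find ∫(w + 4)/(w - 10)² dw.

Decompose: A = 1, B = 1·10 + 4 = 14, so (w + 4)/(w - 10)² = 1/(w - 10) + 14/(w - 10)². Integrate: ∫ A/(w - 10) dw = ln|(w - 10)|; ∫ B/(w - 10)² dw = -14/(w - 10). Sum: ln|(w - 10)| - 14/(w - 10) + C


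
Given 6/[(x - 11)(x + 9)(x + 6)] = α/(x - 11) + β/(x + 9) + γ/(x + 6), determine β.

Cover-up at x = -9: β = 6/[(-9 - 11)(-9 + 6)] = 6/[(-20)(-3)] = 6/60 = 1/10


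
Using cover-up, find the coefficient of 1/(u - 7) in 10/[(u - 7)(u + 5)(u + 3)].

Cover (u - 7), set u=7: 10/[(7 + 5)(7 + 3)] = 1/12


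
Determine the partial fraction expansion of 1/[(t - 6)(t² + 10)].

Cover-up at t = 6: A = 1/(6² + 10) = 1/46. Then B = -A = -1/46, C = -A·(0 + 6) = -3/23
Result: (1/46)/(t - 6) - ((1/46)t + 3/23)/(t² + 10)


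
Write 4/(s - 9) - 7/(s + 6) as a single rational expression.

Common denominator (s - 9)(s + 6). Numerator: 4(s + 6) - 7(s - 9) = (4s + 24) - (7s - 63) = -3s + 87
Result: (-3s + 87)/[(s - 9)(s + 6)]


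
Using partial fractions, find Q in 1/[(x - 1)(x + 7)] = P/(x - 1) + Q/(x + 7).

Cover-up at x = -7: Q = 1/(-7 - 1) = -1/8


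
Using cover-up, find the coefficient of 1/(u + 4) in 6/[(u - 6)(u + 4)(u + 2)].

Cover (u + 4), set u=-4: 6/[(-4 - 6)(-4 + 2)] = 3/10


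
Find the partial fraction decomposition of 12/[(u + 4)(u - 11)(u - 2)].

Using cover-up method: α = 2/15, β = 4/45, γ = -2/9
Result: (2/15)/(u + 4) + (4/45)/(u - 11) - (2/9)/(u - 2)


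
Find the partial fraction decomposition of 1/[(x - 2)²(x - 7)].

Cover-up at x=7: γ = 1/(7 - 2)² = 1/25. Cover-up at x=2: β = 1/(2 - 7) = -1/5. Comparing x² coeff: α = -γ = -1/25
Result: (-1/25)/(x - 2) - (1/5)/(x - 2)² + (1/25)/(x - 7)


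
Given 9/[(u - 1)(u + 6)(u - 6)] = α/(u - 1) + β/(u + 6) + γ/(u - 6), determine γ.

Cover-up at u = 6: γ = 9/[(6 - 1)(6 + 6)] = 9/[(5)(12)] = 9/60 = 3/20


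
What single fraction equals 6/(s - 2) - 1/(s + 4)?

Common denominator (s - 2)(s + 4). Numerator: 6(s + 4) - 1(s - 2) = (6s + 24) - (s - 2) = 5s + 26
Result: (5s + 26)/[(s - 2)(s + 4)]
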